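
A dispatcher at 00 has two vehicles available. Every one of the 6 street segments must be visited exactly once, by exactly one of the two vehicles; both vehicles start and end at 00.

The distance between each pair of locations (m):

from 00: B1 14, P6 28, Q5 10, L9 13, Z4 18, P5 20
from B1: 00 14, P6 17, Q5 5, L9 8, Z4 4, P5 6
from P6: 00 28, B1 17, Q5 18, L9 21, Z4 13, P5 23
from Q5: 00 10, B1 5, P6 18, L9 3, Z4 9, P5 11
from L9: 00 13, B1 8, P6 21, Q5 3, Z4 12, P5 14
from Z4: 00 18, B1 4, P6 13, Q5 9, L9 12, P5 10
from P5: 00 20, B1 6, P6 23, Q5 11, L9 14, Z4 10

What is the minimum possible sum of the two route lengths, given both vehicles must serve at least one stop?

Check every non-empty split of the stops between the two vehicles; for each half take its own optimal tour:
  {B1} + {P6, Q5, L9, Z4, P5}: 28 + 77 = 105
  {P6} + {B1, Q5, L9, Z4, P5}: 56 + 55 = 111
  {B1, P6} + {Q5, L9, Z4, P5}: 59 + 55 = 114
  {Q5} + {B1, P6, L9, Z4, P5}: 20 + 77 = 97
  {B1, Q5} + {P6, L9, Z4, P5}: 29 + 77 = 106
  {P6, Q5} + {B1, L9, Z4, P5}: 56 + 55 = 111
  … (31 splits in total)
Best: vehicle 1 00 → Q5 → 00 = 20; vehicle 2 00 → B1 → P5 → Z4 → P6 → L9 → 00 = 77; combined 97.

97 m — the smallest possible combined total.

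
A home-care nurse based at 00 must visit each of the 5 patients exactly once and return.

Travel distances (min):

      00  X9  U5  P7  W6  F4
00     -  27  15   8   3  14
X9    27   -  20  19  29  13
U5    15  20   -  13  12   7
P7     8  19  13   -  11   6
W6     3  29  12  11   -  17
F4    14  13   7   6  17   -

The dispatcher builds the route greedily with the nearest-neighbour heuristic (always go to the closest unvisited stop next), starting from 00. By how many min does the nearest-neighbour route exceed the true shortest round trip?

00: W6=3, P7=8, F4=14, U5=15, X9=27 ⇒ W6
W6: P7=11, U5=12, F4=17, X9=29 ⇒ P7
P7: F4=6, U5=13, X9=19 ⇒ F4
F4: U5=7, X9=13 ⇒ U5
U5: X9=20 ⇒ X9
NN route 00 → W6 → P7 → F4 → U5 → X9 → 00 costs 74.
Optimal: 00 → P7 → X9 → F4 → U5 → W6 → 00 costs 62 (by enumerating all 60 distinct tours).
Excess = 74 − 62 = 12.

12 min longer than the optimal tour.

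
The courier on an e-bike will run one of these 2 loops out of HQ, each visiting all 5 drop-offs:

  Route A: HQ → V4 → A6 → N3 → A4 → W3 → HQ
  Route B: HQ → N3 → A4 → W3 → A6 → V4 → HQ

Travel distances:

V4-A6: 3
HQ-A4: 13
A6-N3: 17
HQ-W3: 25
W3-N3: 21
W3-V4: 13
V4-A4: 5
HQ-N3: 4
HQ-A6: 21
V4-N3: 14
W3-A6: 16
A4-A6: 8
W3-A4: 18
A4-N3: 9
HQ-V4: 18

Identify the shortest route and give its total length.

68 — Route B is the shortest.

Route A: 18 + 3 + 17 + 9 + 18 + 25 = 90
Route B: 4 + 9 + 18 + 16 + 3 + 18 = 68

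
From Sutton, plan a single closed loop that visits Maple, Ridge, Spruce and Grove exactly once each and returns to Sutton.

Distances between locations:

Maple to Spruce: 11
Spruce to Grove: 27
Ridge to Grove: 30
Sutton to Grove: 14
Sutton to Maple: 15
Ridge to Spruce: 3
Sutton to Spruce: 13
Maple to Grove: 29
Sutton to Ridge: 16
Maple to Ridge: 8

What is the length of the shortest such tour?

67 — the shortest possible round trip.

With 4 stops there are 4!/2 = 12 distinct round trips (a route and its reverse cost the same).
Sutton → Maple → Ridge → Spruce → Grove → Sutton: 15+8+3+27+14 = 67
Sutton → Maple → Ridge → Grove → Spruce → Sutton: 15+8+30+27+13 = 93
Sutton → Maple → Spruce → Ridge → Grove → Sutton: 15+11+3+30+14 = 73
Sutton → Maple → Spruce → Grove → Ridge → Sutton: 15+11+27+30+16 = 99
Sutton → Maple → Grove → Ridge → Spruce → Sutton: 15+29+30+3+13 = 90
Sutton → Maple → Grove → Spruce → Ridge → Sutton: 15+29+27+3+16 = 90
Sutton → Ridge → Maple → Spruce → Grove → Sutton: 16+8+11+27+14 = 76
Sutton → Ridge → Maple → Grove → Spruce → Sutton: 16+8+29+27+13 = 93
Sutton → Ridge → Spruce → Maple → Grove → Sutton: 16+3+11+29+14 = 73
Sutton → Ridge → Grove → Maple → Spruce → Sutton: 16+30+29+11+13 = 99
Sutton → Spruce → Maple → Ridge → Grove → Sutton: 13+11+8+30+14 = 76
Sutton → Spruce → Ridge → Maple → Grove → Sutton: 13+3+8+29+14 = 67
The minimum is 67.
One optimal route: Sutton → Maple → Ridge → Spruce → Grove → Sutton (or its reverse).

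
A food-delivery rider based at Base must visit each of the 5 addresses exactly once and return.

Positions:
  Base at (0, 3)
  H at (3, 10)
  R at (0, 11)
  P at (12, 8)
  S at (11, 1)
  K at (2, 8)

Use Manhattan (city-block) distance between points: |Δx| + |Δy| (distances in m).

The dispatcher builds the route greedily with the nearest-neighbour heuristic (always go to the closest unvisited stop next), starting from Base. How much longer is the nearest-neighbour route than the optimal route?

The nearest-neighbour route is 4 m longer than optimal.

Base: K=7, R=8, H=10, S=13, P=17 ⇒ K
K: H=3, R=5, P=10, S=16 ⇒ H
H: R=4, P=11, S=17 ⇒ R
R: P=15, S=21 ⇒ P
P: S=8 ⇒ S
NN route Base → K → H → R → P → S → Base costs 50.
Optimal: Base → R → H → K → P → S → Base costs 46 (by enumerating all 60 distinct tours).
Excess = 50 − 46 = 4.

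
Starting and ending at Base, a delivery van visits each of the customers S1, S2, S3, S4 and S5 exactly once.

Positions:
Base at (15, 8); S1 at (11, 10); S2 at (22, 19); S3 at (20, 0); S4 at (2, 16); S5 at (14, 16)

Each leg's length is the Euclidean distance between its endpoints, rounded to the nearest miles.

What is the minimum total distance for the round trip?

64 miles — the shortest possible round trip.

There are 60 distinct closed tours to check (reversals are equivalent).
Base→S1→S2→S3→S4→S5→Base: 4+14+19+24+12+8 = 81
Base→S1→S2→S3→S5→S4→Base: 4+14+19+17+12+15 = 81
Base→S1→S2→S4→S3→S5→Base: 4+14+20+24+17+8 = 87
Base→S1→S2→S4→S5→S3→Base: 4+14+20+12+17+9 = 76
Base→S1→S2→S5→S3→S4→Base: 4+14+9+17+24+15 = 83
Base→S1→S2→S5→S4→S3→Base: 4+14+9+12+24+9 = 72
Base→S1→S3→S2→S4→S5→Base: 4+13+19+20+12+8 = 76
Base→S1→S3→S2→S5→S4→Base: 4+13+19+9+12+15 = 72
Base→S1→S3→S4→S2→S5→Base: 4+13+24+20+9+8 = 78
Base→S1→S3→S4→S5→S2→Base: 4+13+24+12+9+13 = 75
Base→S1→S3→S5→S2→S4→Base: 4+13+17+9+20+15 = 78
Base→S1→S3→S5→S4→S2→Base: 4+13+17+12+20+13 = 79
Base→S1→S4→S2→S3→S5→Base: 4+11+20+19+17+8 = 79
Base→S1→S4→S2→S5→S3→Base: 4+11+20+9+17+9 = 70
… (46 more)
Base→S1→S4→S5→S2→S3→Base: 4+11+12+9+19+9 = 64  ← best
The minimum is 64.
One optimal route: Base → S1 → S4 → S5 → S2 → S3 → Base (or its reverse).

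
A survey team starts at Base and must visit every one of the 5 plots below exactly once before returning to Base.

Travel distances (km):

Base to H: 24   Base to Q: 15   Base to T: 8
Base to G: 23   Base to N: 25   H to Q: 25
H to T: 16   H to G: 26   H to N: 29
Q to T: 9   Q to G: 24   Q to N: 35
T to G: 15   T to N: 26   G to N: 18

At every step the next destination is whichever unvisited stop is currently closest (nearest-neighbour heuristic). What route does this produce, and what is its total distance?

Base → [T:8 / Q:15 / G:23 / H:24 / N:25] → T (8)
T → [Q:9 / G:15 / H:16 / N:26] → Q (9)
Q → [G:24 / H:25 / N:35] → G (24)
G → [N:18 / H:26] → N (18)
N → [H:29] → H (29)
Return H→Base: 24.
Total = 8 + 9 + 24 + 18 + 29 + 24 = 112.

Nearest-neighbour total = 112 km; route Base → T → Q → G → N → H → Base.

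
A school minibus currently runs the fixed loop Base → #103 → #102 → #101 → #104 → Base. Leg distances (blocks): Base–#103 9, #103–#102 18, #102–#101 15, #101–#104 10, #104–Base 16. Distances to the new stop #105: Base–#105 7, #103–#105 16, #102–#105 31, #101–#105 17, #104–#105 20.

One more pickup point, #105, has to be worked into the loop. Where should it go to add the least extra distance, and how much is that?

+11 blocks — insert #105 between #104 and Base.

Insertion cost between consecutive stops i–j is d(i,#105) + d(#105,j) − d(i,j):
  between Base and #103: 7 + 16 − 9 = 14
  between #103 and #102: 16 + 31 − 18 = 29
  between #102 and #101: 31 + 17 − 15 = 33
  between #101 and #104: 17 + 20 − 10 = 27
  between #104 and Base: 20 + 7 − 16 = 11
Cheapest insertion is between #104 and Base, adding 11.
New total = 68 + 11 = 79.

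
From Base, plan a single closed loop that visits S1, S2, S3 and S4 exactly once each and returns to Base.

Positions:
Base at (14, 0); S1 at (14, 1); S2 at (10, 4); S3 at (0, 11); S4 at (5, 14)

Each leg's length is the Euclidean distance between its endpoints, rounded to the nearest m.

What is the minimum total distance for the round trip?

There are 12 distinct closed tours to check (reversals are equivalent).
Base→S1→S2→S3→S4→Base: 1+5+12+6+17 = 41
Base→S1→S2→S4→S3→Base: 1+5+11+6+18 = 41
Base→S1→S3→S2→S4→Base: 1+17+12+11+17 = 58
Base→S1→S3→S4→S2→Base: 1+17+6+11+6 = 41
Base→S1→S4→S2→S3→Base: 1+16+11+12+18 = 58
Base→S1→S4→S3→S2→Base: 1+16+6+12+6 = 41
Base→S2→S1→S3→S4→Base: 6+5+17+6+17 = 51
Base→S2→S1→S4→S3→Base: 6+5+16+6+18 = 51
Base→S2→S3→S1→S4→Base: 6+12+17+16+17 = 68
Base→S2→S4→S1→S3→Base: 6+11+16+17+18 = 68
Base→S3→S1→S2→S4→Base: 18+17+5+11+17 = 68
Base→S3→S2→S1→S4→Base: 18+12+5+16+17 = 68
The minimum is 41.
One optimal route: Base → S1 → S2 → S3 → S4 → Base (or its reverse).

Minimum total distance: 41 m.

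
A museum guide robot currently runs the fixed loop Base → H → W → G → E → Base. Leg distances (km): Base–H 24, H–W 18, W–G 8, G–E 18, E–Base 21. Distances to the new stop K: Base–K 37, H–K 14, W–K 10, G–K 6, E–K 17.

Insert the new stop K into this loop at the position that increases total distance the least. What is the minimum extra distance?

Insertion cost between consecutive stops i–j is d(i,K) + d(K,j) − d(i,j):
  between Base and H: 37 + 14 − 24 = 27
  between H and W: 14 + 10 − 18 = 6
  between W and G: 10 + 6 − 8 = 8
  between G and E: 6 + 17 − 18 = 5
  between E and Base: 17 + 37 − 21 = 33
Cheapest insertion is between G and E, adding 5.
New total = 89 + 5 = 94.

Minimum extra distance: 5 km, inserting K between G and E.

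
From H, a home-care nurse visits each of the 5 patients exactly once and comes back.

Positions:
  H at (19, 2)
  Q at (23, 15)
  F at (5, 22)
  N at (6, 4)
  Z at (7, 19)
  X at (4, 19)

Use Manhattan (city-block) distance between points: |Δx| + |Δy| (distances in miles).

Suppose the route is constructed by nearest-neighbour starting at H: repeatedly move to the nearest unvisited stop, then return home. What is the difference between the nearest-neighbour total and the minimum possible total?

2 miles longer than the optimal tour.

From H: N=15, Q=17, Z=29, X=32, F=34 → choose N (15).
From N: Z=16, X=17, F=19, Q=28 → choose Z (16).
From Z: X=3, F=5, Q=20 → choose X (3).
From X: F=4, Q=23 → choose F (4).
From F: Q=25 → choose Q (25).
NN route H → N → Z → X → F → Q → H costs 80.
Optimal: H → Q → Z → F → X → N → H costs 78 (by enumerating all 60 distinct tours).
Excess = 80 − 78 = 2.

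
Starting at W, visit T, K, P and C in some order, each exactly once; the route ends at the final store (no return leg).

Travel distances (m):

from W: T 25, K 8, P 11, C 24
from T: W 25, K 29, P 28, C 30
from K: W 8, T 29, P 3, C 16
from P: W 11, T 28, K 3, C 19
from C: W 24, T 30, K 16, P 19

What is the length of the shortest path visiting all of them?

Shortest open route: 60 m.

There are 4! = 24 possible orderings.
W→T→K→P→C: 25+29+3+19 = 76
W→T→K→C→P: 25+29+16+19 = 89
W→T→P→K→C: 25+28+3+16 = 72
W→T→P→C→K: 25+28+19+16 = 88
W→T→C→K→P: 25+30+16+3 = 74
W→T→C→P→K: 25+30+19+3 = 77
W→K→T→P→C: 8+29+28+19 = 84
W→K→T→C→P: 8+29+30+19 = 86
W→K→P→T→C: 8+3+28+30 = 69
W→K→P→C→T: 8+3+19+30 = 60
W→K→C→T→P: 8+16+30+28 = 82
W→K→C→P→T: 8+16+19+28 = 71
W→P→T→K→C: 11+28+29+16 = 84
W→P→T→C→K: 11+28+30+16 = 85
… (10 more)
The minimum is 60.
One shortest path: W → K → P → C → T.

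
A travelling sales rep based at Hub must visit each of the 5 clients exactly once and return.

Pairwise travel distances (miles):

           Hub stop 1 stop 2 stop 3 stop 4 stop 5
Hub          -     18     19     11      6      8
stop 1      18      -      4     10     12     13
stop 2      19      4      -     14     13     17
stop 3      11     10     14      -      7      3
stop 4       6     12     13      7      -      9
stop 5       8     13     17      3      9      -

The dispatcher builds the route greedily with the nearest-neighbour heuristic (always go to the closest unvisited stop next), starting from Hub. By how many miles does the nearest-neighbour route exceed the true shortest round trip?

The nearest-neighbour route is 8 miles longer than optimal.

From Hub: stop 4=6, stop 5=8, stop 3=11, stop 1=18, stop 2=19 → choose stop 4 (6).
From stop 4: stop 3=7, stop 5=9, stop 1=12, stop 2=13 → choose stop 3 (7).
From stop 3: stop 5=3, stop 1=10, stop 2=14 → choose stop 5 (3).
From stop 5: stop 1=13, stop 2=17 → choose stop 1 (13).
From stop 1: stop 2=4 → choose stop 2 (4).
NN route Hub → stop 4 → stop 3 → stop 5 → stop 1 → stop 2 → Hub costs 52.
Optimal: Hub → stop 4 → stop 2 → stop 1 → stop 3 → stop 5 → Hub costs 44 (by enumerating all 60 distinct tours).
Excess = 52 − 44 = 8.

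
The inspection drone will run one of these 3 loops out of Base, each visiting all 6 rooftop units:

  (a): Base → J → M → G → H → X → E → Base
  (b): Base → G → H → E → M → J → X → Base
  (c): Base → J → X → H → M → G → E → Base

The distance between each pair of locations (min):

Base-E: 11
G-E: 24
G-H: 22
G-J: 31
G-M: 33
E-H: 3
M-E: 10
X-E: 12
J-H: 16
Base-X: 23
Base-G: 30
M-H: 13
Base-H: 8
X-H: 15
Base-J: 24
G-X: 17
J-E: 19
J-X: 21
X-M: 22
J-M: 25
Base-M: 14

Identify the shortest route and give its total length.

(a): 24 + 25 + 33 + 22 + 15 + 12 + 11 = 142
(b): 30 + 22 + 3 + 10 + 25 + 21 + 23 = 134
(c): 24 + 21 + 15 + 13 + 33 + 24 + 11 = 141

Shortest is (b), total 134 min.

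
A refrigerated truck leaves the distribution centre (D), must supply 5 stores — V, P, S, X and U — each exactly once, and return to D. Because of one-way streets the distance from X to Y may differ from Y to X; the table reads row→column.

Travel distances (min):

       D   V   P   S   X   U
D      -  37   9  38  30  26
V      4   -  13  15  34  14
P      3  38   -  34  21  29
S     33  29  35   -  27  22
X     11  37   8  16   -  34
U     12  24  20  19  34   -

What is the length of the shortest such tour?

D → V → P → S → X → U → D: 37+13+34+27+34+12 = 157
D → V → P → S → U → X → D: 37+13+34+22+34+11 = 151
D → V → P → X → S → U → D: 37+13+21+16+22+12 = 121
D → V → P → X → U → S → D: 37+13+21+34+19+33 = 157
D → V → P → U → S → X → D: 37+13+29+19+27+11 = 136
D → V → P → U → X → S → D: 37+13+29+34+16+33 = 162
D → V → S → P → X → U → D: 37+15+35+21+34+12 = 154
D → V → S → P → U → X → D: 37+15+35+29+34+11 = 161
D → V → S → X → P → U → D: 37+15+27+8+29+12 = 128
D → V → S → X → U → P → D: 37+15+27+34+20+3 = 136
D → V → S → U → P → X → D: 37+15+22+20+21+11 = 126
D → V → S → U → X → P → D: 37+15+22+34+8+3 = 119
D → V → X → P → S → U → D: 37+34+8+34+22+12 = 147
D → V → X → P → U → S → D: 37+34+8+29+19+33 = 160
… (106 more)
D → P → X → S → U → V → D: 9+21+16+22+24+4 = 96  ← best
The minimum is 96.
One optimal route: D → P → X → S → U → V → D.

Minimum total distance: 96 min.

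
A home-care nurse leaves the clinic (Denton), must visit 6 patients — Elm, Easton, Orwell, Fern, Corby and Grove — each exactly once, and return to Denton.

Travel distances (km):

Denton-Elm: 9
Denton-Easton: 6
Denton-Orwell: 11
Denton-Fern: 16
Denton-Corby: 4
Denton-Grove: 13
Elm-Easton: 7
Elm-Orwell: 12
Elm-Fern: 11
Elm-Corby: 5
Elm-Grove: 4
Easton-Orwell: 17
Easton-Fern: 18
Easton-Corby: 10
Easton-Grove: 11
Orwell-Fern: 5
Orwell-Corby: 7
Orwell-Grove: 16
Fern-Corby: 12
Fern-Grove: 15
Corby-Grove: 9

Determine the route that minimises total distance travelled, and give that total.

There are 360 distinct closed tours to check (reversals are equivalent).
Denton→Elm→Easton→Orwell→Fern→Corby→Grove→Denton: 9+7+17+5+12+9+13 = 72
Denton→Elm→Easton→Orwell→Fern→Grove→Corby→Denton: 9+7+17+5+15+9+4 = 66
Denton→Elm→Easton→Orwell→Corby→Fern→Grove→Denton: 9+7+17+7+12+15+13 = 80
Denton→Elm→Easton→Orwell→Corby→Grove→Fern→Denton: 9+7+17+7+9+15+16 = 80
Denton→Elm→Easton→Orwell→Grove→Fern→Corby→Denton: 9+7+17+16+15+12+4 = 80
Denton→Elm→Easton→Orwell→Grove→Corby→Fern→Denton: 9+7+17+16+9+12+16 = 86
Denton→Elm→Easton→Fern→Orwell→Corby→Grove→Denton: 9+7+18+5+7+9+13 = 68
Denton→Elm→Easton→Fern→Orwell→Grove→Corby→Denton: 9+7+18+5+16+9+4 = 68
… (352 more)
Denton→Easton→Elm→Grove→Fern→Orwell→Corby→Denton: 6+7+4+15+5+7+4 = 48  ← best
The minimum is 48.
One optimal route: Denton → Easton → Elm → Grove → Fern → Orwell → Corby → Denton (or its reverse).

Shortest round trip = 48 km.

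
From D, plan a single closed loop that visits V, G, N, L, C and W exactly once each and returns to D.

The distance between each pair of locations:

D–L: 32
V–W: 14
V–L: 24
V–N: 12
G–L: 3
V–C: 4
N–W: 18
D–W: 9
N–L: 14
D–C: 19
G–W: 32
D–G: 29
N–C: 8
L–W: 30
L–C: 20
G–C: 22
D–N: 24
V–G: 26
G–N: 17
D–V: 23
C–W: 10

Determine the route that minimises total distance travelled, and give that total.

With 6 stops there are 6!/2 = 360 distinct round trips (a route and its reverse cost the same).
D→V→G→N→L→C→W→D: 23+26+17+14+20+10+9 = 119
D→V→G→N→L→W→C→D: 23+26+17+14+30+10+19 = 139
D→V→G→N→C→L→W→D: 23+26+17+8+20+30+9 = 133
D→V→G→N→C→W→L→D: 23+26+17+8+10+30+32 = 146
D→V→G→N→W→L→C→D: 23+26+17+18+30+20+19 = 153
D→V→G→N→W→C→L→D: 23+26+17+18+10+20+32 = 146
D→V→G→L→N→C→W→D: 23+26+3+14+8+10+9 = 93
D→V→G→L→N→W→C→D: 23+26+3+14+18+10+19 = 113
… (352 more)
D→G→L→N→V→C→W→D: 29+3+14+12+4+10+9 = 81  ← best
The minimum is 81.
One optimal route: D → G → L → N → V → C → W → D (or its reverse).

Shortest round trip = 81.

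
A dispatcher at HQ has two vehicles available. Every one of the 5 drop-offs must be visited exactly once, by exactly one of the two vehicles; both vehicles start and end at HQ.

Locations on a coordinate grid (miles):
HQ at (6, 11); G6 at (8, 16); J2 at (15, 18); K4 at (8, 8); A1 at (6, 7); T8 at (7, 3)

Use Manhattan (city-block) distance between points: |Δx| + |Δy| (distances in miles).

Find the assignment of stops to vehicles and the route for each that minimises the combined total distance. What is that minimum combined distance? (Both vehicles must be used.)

52 miles — the smallest possible combined total.

Check every non-empty split of the stops between the two vehicles; for each half take its own optimal tour:
  {G6} + {J2, K4, A1, T8}: 14 + 48 = 62
  {J2} + {G6, K4, A1, T8}: 32 + 30 = 62
  {G6, J2} + {K4, A1, T8}: 32 + 20 = 52
  {K4} + {G6, J2, A1, T8}: 10 + 48 = 58
  {G6, K4} + {J2, A1, T8}: 20 + 48 = 68
  {J2, K4} + {G6, A1, T8}: 38 + 30 = 68
  … (15 splits in total)
Best: vehicle 1 HQ → G6 → J2 → HQ = 32; vehicle 2 HQ → K4 → T8 → A1 → HQ = 20; combined 52.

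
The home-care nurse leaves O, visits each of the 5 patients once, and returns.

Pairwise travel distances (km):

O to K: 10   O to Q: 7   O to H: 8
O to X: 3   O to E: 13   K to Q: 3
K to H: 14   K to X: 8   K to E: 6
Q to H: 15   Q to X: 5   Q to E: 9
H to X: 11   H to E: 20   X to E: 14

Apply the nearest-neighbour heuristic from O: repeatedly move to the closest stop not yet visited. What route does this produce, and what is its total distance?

At O the remaining stops are X 3, Q 7, H 8, K 10, E 13; go to X.
At X the remaining stops are Q 5, K 8, H 11, E 14; go to Q.
At Q the remaining stops are K 3, E 9, H 15; go to K.
At K the remaining stops are E 6, H 14; go to E.
At E the remaining stops are H 20; go to H.
Return H→O: 8.
Total = 3 + 5 + 3 + 6 + 20 + 8 = 45.

Total distance 45 km via the nearest-neighbour route O → X → Q → K → E → H → O.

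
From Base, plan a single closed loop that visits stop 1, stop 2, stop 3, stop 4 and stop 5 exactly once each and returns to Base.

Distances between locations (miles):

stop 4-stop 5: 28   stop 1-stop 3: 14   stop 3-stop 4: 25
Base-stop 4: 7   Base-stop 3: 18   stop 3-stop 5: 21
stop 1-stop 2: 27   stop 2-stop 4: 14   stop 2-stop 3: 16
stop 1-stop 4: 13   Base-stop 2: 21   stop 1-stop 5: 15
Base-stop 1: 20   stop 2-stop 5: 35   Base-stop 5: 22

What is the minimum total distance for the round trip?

88 miles — the shortest possible round trip.

With 5 stops there are 5!/2 = 60 distinct round trips (a route and its reverse cost the same).
Base → stop 1 → stop 2 → stop 3 → stop 4 → stop 5 → Base: 20+27+16+25+28+22 = 138
Base → stop 1 → stop 2 → stop 3 → stop 5 → stop 4 → Base: 20+27+16+21+28+7 = 119
Base → stop 1 → stop 2 → stop 4 → stop 3 → stop 5 → Base: 20+27+14+25+21+22 = 129
Base → stop 1 → stop 2 → stop 4 → stop 5 → stop 3 → Base: 20+27+14+28+21+18 = 128
Base → stop 1 → stop 2 → stop 5 → stop 3 → stop 4 → Base: 20+27+35+21+25+7 = 135
Base → stop 1 → stop 2 → stop 5 → stop 4 → stop 3 → Base: 20+27+35+28+25+18 = 153
Base → stop 1 → stop 3 → stop 2 → stop 4 → stop 5 → Base: 20+14+16+14+28+22 = 114
Base → stop 1 → stop 3 → stop 2 → stop 5 → stop 4 → Base: 20+14+16+35+28+7 = 120
Base → stop 1 → stop 3 → stop 4 → stop 2 → stop 5 → Base: 20+14+25+14+35+22 = 130
Base → stop 1 → stop 3 → stop 4 → stop 5 → stop 2 → Base: 20+14+25+28+35+21 = 143
Base → stop 1 → stop 3 → stop 5 → stop 2 → stop 4 → Base: 20+14+21+35+14+7 = 111
Base → stop 1 → stop 3 → stop 5 → stop 4 → stop 2 → Base: 20+14+21+28+14+21 = 118
Base → stop 1 → stop 4 → stop 2 → stop 3 → stop 5 → Base: 20+13+14+16+21+22 = 106
Base → stop 1 → stop 4 → stop 2 → stop 5 → stop 3 → Base: 20+13+14+35+21+18 = 121
… (46 more)
Base → stop 4 → stop 2 → stop 3 → stop 1 → stop 5 → Base: 7+14+16+14+15+22 = 88  ← best
The minimum is 88.
One optimal route: Base → stop 4 → stop 2 → stop 3 → stop 1 → stop 5 → Base (or its reverse).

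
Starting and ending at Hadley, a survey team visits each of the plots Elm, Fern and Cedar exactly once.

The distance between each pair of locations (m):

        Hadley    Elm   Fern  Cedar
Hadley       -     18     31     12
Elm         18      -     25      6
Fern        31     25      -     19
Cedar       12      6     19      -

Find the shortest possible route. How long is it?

74 m — the shortest possible round trip.

There are 3 distinct closed tours to check (reversals are equivalent).
Hadley - Elm - Fern - Cedar - Hadley: 18+25+19+12 = 74
Hadley - Elm - Cedar - Fern - Hadley: 18+6+19+31 = 74
Hadley - Fern - Elm - Cedar - Hadley: 31+25+6+12 = 74
The minimum is 74.
One optimal route: Hadley → Elm → Fern → Cedar → Hadley (or its reverse).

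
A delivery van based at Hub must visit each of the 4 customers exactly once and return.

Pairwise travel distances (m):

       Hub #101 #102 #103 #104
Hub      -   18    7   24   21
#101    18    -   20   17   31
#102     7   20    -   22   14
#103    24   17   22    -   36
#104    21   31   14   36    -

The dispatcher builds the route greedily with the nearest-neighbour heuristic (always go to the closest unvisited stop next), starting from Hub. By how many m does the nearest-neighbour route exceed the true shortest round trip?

From Hub: #102=7, #101=18, #104=21, #103=24 → choose #102 (7).
From #102: #104=14, #101=20, #103=22 → choose #104 (14).
From #104: #101=31, #103=36 → choose #101 (31).
From #101: #103=17 → choose #103 (17).
NN route Hub → #102 → #104 → #101 → #103 → Hub costs 93.
Optimal: Hub → #101 → #103 → #102 → #104 → Hub costs 92 (by enumerating all 12 distinct tours).
Excess = 93 − 92 = 1.

1 m longer than the optimal tour.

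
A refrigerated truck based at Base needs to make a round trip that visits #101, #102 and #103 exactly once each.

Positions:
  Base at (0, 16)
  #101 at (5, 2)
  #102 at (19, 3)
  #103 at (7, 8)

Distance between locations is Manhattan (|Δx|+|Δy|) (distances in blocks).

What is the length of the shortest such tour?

Base → #101 → #102 → #103 → Base: 19+15+17+15 = 66
Base → #101 → #103 → #102 → Base: 19+8+17+32 = 76
Base → #102 → #101 → #103 → Base: 32+15+8+15 = 70
The minimum is 66.
One optimal route: Base → #101 → #102 → #103 → Base (or its reverse).

66 blocks — the shortest possible round trip.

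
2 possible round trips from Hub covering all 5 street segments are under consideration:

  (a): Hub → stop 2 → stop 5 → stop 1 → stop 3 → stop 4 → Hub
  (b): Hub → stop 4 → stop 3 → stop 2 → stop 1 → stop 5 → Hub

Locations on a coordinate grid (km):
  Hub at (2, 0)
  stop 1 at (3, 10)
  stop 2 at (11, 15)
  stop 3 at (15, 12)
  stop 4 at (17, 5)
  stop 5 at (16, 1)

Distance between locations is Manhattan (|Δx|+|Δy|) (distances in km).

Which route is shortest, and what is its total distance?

(a): 24 + 19 + 22 + 14 + 9 + 20 = 108
(b): 20 + 9 + 7 + 13 + 22 + 15 = 86

86 km — (b) is the shortest.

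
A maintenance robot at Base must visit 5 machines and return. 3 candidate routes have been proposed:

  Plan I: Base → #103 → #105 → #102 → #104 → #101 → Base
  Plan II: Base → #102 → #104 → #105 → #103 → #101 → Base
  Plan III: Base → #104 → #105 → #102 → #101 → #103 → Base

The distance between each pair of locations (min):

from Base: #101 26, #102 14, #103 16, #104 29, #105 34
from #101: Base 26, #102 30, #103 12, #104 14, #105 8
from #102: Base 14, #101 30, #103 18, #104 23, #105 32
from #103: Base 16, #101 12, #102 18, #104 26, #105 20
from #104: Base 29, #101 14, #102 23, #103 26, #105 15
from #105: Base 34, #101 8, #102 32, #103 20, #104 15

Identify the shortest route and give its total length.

Plan I: 16 + 20 + 32 + 23 + 14 + 26 = 131
Plan II: 14 + 23 + 15 + 20 + 12 + 26 = 110
Plan III: 29 + 15 + 32 + 30 + 12 + 16 = 134

Shortest is Plan II, total 110 min.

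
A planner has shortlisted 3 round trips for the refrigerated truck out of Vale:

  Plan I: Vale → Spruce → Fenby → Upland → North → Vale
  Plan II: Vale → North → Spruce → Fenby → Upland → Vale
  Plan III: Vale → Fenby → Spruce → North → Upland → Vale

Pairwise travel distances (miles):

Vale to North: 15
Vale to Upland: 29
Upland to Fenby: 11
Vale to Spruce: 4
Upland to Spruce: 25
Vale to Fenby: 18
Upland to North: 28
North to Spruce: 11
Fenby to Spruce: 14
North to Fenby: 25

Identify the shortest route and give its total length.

72 miles — Plan I is the shortest.

Plan I: 4 + 14 + 11 + 28 + 15 = 72
Plan II: 15 + 11 + 14 + 11 + 29 = 80
Plan III: 18 + 14 + 11 + 28 + 29 = 100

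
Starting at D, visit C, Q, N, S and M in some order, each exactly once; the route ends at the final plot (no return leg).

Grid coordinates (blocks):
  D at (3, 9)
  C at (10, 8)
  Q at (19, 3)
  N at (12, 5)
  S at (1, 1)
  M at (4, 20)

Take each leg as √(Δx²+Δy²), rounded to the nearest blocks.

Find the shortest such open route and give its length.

There are 5! = 120 possible orderings.
D - C - Q - N - S - M: 7+10+7+12+19 = 55
D - C - Q - N - M - S: 7+10+7+17+19 = 60
D - C - Q - S - N - M: 7+10+18+12+17 = 64
D - C - Q - S - M - N: 7+10+18+19+17 = 71
D - C - Q - M - N - S: 7+10+23+17+12 = 69
D - C - Q - M - S - N: 7+10+23+19+12 = 71
D - C - N - Q - S - M: 7+4+7+18+19 = 55
D - C - N - Q - M - S: 7+4+7+23+19 = 60
D - C - N - S - Q - M: 7+4+12+18+23 = 64
D - C - N - S - M - Q: 7+4+12+19+23 = 65
D - C - N - M - Q - S: 7+4+17+23+18 = 69
D - C - N - M - S - Q: 7+4+17+19+18 = 65
D - C - S - Q - N - M: 7+11+18+7+17 = 60
D - C - S - Q - M - N: 7+11+18+23+17 = 76
… (106 more)
D - S - Q - N - C - M: 8+18+7+4+13 = 50  ← best
The minimum is 50.
One shortest path: D → S → Q → N → C → M.

Minimum one-way distance = 50 blocks.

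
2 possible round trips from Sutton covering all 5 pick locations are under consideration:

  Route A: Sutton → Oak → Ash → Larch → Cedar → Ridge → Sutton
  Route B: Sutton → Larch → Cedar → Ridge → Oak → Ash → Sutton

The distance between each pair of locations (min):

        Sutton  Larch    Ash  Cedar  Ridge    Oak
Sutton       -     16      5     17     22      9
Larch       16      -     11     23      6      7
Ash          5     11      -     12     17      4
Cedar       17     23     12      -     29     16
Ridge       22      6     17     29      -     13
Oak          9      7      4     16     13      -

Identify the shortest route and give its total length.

Route A: 9 + 4 + 11 + 23 + 29 + 22 = 98
Route B: 16 + 23 + 29 + 13 + 4 + 5 = 90

90 min — Route B is the shortest.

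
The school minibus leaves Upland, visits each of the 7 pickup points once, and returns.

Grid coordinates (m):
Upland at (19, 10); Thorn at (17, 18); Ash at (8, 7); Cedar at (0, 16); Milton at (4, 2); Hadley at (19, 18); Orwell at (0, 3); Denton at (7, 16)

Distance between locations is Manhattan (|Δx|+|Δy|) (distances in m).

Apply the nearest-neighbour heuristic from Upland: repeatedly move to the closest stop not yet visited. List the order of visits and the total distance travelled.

Upland → [Hadley:8 / Thorn:10 / Ash:14 / Denton:18 / Milton:23 / Cedar:25 / Orwell:26] → Hadley (8)
Hadley → [Thorn:2 / Denton:14 / Cedar:21 / Ash:22 / Milton:31 / Orwell:34] → Thorn (2)
Thorn → [Denton:12 / Cedar:19 / Ash:20 / Milton:29 / Orwell:32] → Denton (12)
Denton → [Cedar:7 / Ash:10 / Milton:17 / Orwell:20] → Cedar (7)
Cedar → [Orwell:13 / Ash:17 / Milton:18] → Orwell (13)
Orwell → [Milton:5 / Ash:12] → Milton (5)
Milton → [Ash:9] → Ash (9)
Return Ash→Upland: 14.
Total = 8 + 2 + 12 + 7 + 13 + 5 + 9 + 14 = 70.

70 m along Upland → Hadley → Thorn → Denton → Cedar → Orwell → Milton → Ash → Upland.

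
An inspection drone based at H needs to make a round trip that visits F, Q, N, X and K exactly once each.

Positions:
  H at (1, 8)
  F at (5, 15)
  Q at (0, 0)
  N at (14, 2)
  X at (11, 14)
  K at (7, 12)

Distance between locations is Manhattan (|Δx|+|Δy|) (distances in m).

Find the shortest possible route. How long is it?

There are 60 distinct closed tours to check (reversals are equivalent).
H-F-Q-N-X-K-H: 11+20+16+15+6+10 = 78
H-F-Q-N-K-X-H: 11+20+16+17+6+16 = 86
H-F-Q-X-N-K-H: 11+20+25+15+17+10 = 98
H-F-Q-X-K-N-H: 11+20+25+6+17+19 = 98
H-F-Q-K-N-X-H: 11+20+19+17+15+16 = 98
H-F-Q-K-X-N-H: 11+20+19+6+15+19 = 90
H-F-N-Q-X-K-H: 11+22+16+25+6+10 = 90
H-F-N-Q-K-X-H: 11+22+16+19+6+16 = 90
H-F-N-X-Q-K-H: 11+22+15+25+19+10 = 102
H-F-N-X-K-Q-H: 11+22+15+6+19+9 = 82
H-F-N-K-Q-X-H: 11+22+17+19+25+16 = 110
H-F-N-K-X-Q-H: 11+22+17+6+25+9 = 90
H-F-X-Q-N-K-H: 11+7+25+16+17+10 = 86
H-F-X-Q-K-N-H: 11+7+25+19+17+19 = 98
… (46 more)
H-F-K-X-N-Q-H: 11+5+6+15+16+9 = 62  ← best
The minimum is 62.
One optimal route: H → F → K → X → N → Q → H (or its reverse).

62 m — the shortest possible round trip.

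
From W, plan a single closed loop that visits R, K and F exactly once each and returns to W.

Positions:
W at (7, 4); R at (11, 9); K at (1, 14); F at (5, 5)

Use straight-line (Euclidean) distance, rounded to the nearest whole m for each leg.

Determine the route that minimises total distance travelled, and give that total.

W → R → K → F → W: 6+11+10+2 = 29
W → R → F → K → W: 6+7+10+12 = 35
W → K → R → F → W: 12+11+7+2 = 32
The minimum is 29.
One optimal route: W → R → K → F → W (or its reverse).

Minimum total distance: 29 m.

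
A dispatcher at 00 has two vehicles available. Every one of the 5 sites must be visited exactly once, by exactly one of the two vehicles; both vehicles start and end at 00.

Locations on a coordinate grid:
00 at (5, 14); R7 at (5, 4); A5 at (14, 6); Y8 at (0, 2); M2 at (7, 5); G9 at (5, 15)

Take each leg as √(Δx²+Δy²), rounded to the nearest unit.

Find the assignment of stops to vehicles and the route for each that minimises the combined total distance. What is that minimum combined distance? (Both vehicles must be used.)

Check every non-empty split of the stops between the two vehicles; for each half take its own optimal tour:
  {R7} + {A5, Y8, M2, G9}: 20 + 42 = 62
  {A5} + {R7, Y8, M2, G9}: 24 + 31 = 55
  {R7, A5} + {Y8, M2, G9}: 31 + 32 = 63
  {Y8} + {R7, A5, M2, G9}: 26 + 33 = 59
  {R7, Y8} + {A5, M2, G9}: 28 + 30 = 58
  {A5, Y8} + {R7, M2, G9}: 40 + 23 = 63
  … (15 splits in total)
  {R7, A5, Y8, M2} + {G9}: 39 + 2 = 41  ← best
Best: vehicle 1 00 → A5 → M2 → R7 → Y8 → 00 = 39; vehicle 2 00 → G9 → 00 = 2; combined 41.

Minimum combined distance: 41.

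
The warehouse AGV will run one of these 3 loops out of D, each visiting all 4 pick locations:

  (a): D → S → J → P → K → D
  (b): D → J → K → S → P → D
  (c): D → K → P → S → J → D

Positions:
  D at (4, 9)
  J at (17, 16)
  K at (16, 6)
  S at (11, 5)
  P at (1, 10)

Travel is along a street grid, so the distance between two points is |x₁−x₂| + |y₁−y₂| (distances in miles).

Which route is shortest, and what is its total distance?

(a): 11 + 17 + 22 + 19 + 15 = 84
(b): 20 + 11 + 6 + 15 + 4 = 56
(c): 15 + 19 + 15 + 17 + 20 = 86

Shortest is (b), total 56 miles.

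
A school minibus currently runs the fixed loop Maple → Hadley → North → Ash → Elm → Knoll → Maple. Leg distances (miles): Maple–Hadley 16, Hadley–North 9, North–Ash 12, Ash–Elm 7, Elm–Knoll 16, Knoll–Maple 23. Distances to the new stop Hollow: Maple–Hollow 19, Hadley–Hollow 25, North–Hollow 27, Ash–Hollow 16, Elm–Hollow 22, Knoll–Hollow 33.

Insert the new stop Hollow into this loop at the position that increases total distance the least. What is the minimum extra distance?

Insertion cost between consecutive stops i–j is d(i,Hollow) + d(Hollow,j) − d(i,j):
  between Maple and Hadley: 19 + 25 − 16 = 28
  between Hadley and North: 25 + 27 − 9 = 43
  between North and Ash: 27 + 16 − 12 = 31
  between Ash and Elm: 16 + 22 − 7 = 31
  between Elm and Knoll: 22 + 33 − 16 = 39
  between Knoll and Maple: 33 + 19 − 23 = 29
Cheapest insertion is between Maple and Hadley, adding 28.
New total = 83 + 28 = 111.

Adding 28 miles by placing Hollow on the Maple–Hadley leg.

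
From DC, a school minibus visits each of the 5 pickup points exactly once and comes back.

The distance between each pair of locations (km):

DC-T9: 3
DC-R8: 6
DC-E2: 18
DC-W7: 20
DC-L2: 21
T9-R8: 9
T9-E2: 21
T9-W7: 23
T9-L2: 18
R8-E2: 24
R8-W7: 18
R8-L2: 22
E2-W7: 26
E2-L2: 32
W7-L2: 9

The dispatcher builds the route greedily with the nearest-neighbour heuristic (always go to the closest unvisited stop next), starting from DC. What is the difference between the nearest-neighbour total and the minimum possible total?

The nearest-neighbour route is 3 km longer than optimal.

From DC: T9=3, R8=6, E2=18, W7=20, L2=21 → choose T9 (3).
From T9: R8=9, L2=18, E2=21, W7=23 → choose R8 (9).
From R8: W7=18, L2=22, E2=24 → choose W7 (18).
From W7: L2=9, E2=26 → choose L2 (9).
From L2: E2=32 → choose E2 (32).
NN route DC → T9 → R8 → W7 → L2 → E2 → DC costs 89.
Optimal: DC → T9 → L2 → W7 → E2 → R8 → DC costs 86 (by enumerating all 60 distinct tours).
Excess = 89 − 86 = 3.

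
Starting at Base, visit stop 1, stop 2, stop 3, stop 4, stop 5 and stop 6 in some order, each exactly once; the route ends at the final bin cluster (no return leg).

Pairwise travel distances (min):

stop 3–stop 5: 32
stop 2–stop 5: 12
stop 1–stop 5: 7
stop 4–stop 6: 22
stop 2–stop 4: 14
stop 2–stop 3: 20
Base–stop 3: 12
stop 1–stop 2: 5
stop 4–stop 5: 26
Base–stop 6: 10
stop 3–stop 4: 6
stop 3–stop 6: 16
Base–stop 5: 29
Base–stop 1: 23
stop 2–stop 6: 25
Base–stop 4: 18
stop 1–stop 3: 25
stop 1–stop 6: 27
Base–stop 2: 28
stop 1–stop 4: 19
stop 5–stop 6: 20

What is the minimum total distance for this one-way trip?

Minimum one-way distance = 58 min.

There are 6! = 720 possible orderings.
Base → stop 1 → stop 2 → stop 3 → stop 4 → stop 5 → stop 6: 23+5+20+6+26+20 = 100
Base → stop 1 → stop 2 → stop 3 → stop 4 → stop 6 → stop 5: 23+5+20+6+22+20 = 96
Base → stop 1 → stop 2 → stop 3 → stop 5 → stop 4 → stop 6: 23+5+20+32+26+22 = 128
Base → stop 1 → stop 2 → stop 3 → stop 5 → stop 6 → stop 4: 23+5+20+32+20+22 = 122
Base → stop 1 → stop 2 → stop 3 → stop 6 → stop 4 → stop 5: 23+5+20+16+22+26 = 112
Base → stop 1 → stop 2 → stop 3 → stop 6 → stop 5 → stop 4: 23+5+20+16+20+26 = 110
Base → stop 1 → stop 2 → stop 4 → stop 3 → stop 5 → stop 6: 23+5+14+6+32+20 = 100
Base → stop 1 → stop 2 → stop 4 → stop 3 → stop 6 → stop 5: 23+5+14+6+16+20 = 84
… (712 more)
Base → stop 6 → stop 3 → stop 4 → stop 2 → stop 1 → stop 5: 10+16+6+14+5+7 = 58  ← best
The minimum is 58.
One shortest path: Base → stop 6 → stop 3 → stop 4 → stop 2 → stop 1 → stop 5.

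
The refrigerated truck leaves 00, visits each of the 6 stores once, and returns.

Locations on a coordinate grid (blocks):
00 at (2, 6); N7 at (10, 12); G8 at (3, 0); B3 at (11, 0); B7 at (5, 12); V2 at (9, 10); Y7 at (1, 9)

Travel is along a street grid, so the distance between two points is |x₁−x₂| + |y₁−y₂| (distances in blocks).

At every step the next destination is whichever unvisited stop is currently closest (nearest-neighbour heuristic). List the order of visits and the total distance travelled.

Nearest-neighbour total = 46 blocks; route 00 → Y7 → B7 → N7 → V2 → B3 → G8 → 00.

00 → [Y7:4 / G8:7 / B7:9 / V2:11 / N7:14 / B3:15] → Y7 (4)
Y7 → [B7:7 / V2:9 / G8:11 / N7:12 / B3:19] → B7 (7)
B7 → [N7:5 / V2:6 / G8:14 / B3:18] → N7 (5)
N7 → [V2:3 / B3:13 / G8:19] → V2 (3)
V2 → [B3:12 / G8:16] → B3 (12)
B3 → [G8:8] → G8 (8)
Return G8→00: 7.
Total = 4 + 7 + 5 + 3 + 12 + 8 + 7 = 46.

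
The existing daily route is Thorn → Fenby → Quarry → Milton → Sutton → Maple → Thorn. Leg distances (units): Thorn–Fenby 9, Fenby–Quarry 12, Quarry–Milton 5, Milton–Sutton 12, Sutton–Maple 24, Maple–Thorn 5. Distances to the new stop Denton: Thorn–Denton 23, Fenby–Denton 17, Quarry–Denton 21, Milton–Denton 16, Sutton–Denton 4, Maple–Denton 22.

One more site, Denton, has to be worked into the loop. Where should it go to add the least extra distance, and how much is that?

+2 — insert Denton between Sutton and Maple.

Insertion cost between consecutive stops i–j is d(i,Denton) + d(Denton,j) − d(i,j):
  between Thorn and Fenby: 23 + 17 − 9 = 31
  between Fenby and Quarry: 17 + 21 − 12 = 26
  between Quarry and Milton: 21 + 16 − 5 = 32
  between Milton and Sutton: 16 + 4 − 12 = 8
  between Sutton and Maple: 4 + 22 − 24 = 2
  between Maple and Thorn: 22 + 23 − 5 = 40
Cheapest insertion is between Sutton and Maple, adding 2.
New total = 67 + 2 = 69.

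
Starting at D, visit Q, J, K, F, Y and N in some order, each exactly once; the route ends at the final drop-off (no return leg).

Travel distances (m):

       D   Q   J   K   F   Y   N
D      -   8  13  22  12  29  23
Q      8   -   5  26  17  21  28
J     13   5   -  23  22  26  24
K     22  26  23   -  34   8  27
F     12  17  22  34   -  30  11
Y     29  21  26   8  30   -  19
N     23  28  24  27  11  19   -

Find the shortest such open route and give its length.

There are 6! = 720 possible orderings.
D → Q → J → K → F → Y → N: 8+5+23+34+30+19 = 119
D → Q → J → K → F → N → Y: 8+5+23+34+11+19 = 100
D → Q → J → K → Y → F → N: 8+5+23+8+30+11 = 85
D → Q → J → K → Y → N → F: 8+5+23+8+19+11 = 74
D → Q → J → K → N → F → Y: 8+5+23+27+11+30 = 104
D → Q → J → K → N → Y → F: 8+5+23+27+19+30 = 112
D → Q → J → F → K → Y → N: 8+5+22+34+8+19 = 96
D → Q → J → F → K → N → Y: 8+5+22+34+27+19 = 115
… (712 more)
D → Q → J → F → N → Y → K: 8+5+22+11+19+8 = 73  ← best
The minimum is 73.
One shortest path: D → Q → J → F → N → Y → K.

Shortest open route: 73 m.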